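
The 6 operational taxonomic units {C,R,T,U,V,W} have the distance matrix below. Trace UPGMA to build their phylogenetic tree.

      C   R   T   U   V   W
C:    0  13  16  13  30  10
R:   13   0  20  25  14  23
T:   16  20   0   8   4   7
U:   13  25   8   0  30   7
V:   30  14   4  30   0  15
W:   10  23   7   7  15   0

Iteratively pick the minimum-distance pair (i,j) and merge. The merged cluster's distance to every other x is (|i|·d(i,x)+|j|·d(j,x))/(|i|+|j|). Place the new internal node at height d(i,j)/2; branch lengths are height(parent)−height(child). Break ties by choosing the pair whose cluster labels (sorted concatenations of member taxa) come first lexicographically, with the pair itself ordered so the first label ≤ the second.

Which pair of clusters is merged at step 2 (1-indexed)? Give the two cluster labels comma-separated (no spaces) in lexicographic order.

iteration 1: select T,V (d=4); attach at lengths (2, 2); label the merged cluster TV
  updated: d(C,TV)=23, d(R,TV)=17, d(TV,U)=19, d(TV,W)=11
iteration 2: select U,W (d=7); attach at lengths (7/2, 7/2); label the merged cluster UW
  updated: d(C,UW)=23/2, d(R,UW)=24, d(TV,UW)=15
iteration 3: select C,UW (d=23/2); attach at lengths (23/4, 9/4); label the merged cluster CUW
  updated: d(CUW,R)=61/3, d(CUW,TV)=53/3
iteration 4: select R,TV (d=17); attach at lengths (17/2, 13/2); label the merged cluster RTV
  updated: d(CUW,RTV)=167/9
iteration 5: select CUW,RTV (d=167/9); attach at lengths (127/36, 7/9); label the merged cluster CRTUVW
final tree: ((C:23/4,(U:7/2,W:7/2):9/4):127/36,(R:17/2,(T:2,V:2):13/2):7/9)
total length: 1379/36

U,W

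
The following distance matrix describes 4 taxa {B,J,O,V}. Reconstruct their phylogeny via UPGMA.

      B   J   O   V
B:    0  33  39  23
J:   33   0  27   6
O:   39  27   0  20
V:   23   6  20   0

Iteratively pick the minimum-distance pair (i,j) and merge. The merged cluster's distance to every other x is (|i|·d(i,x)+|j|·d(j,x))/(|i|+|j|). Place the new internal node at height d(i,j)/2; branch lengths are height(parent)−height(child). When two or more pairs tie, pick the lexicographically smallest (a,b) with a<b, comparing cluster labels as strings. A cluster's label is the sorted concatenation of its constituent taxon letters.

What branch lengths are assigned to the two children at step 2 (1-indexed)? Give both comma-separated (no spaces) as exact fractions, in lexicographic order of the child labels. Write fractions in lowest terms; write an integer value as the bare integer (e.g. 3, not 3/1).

1. join J+V (d=6) ⇒ JV; edges |J|=3, |V|=3
  updated: d(B,JV)=28, d(JV,O)=47/2
2. join JV+O (d=47/2) ⇒ JOV; edges |JV|=35/4, |O|=47/4
  updated: d(B,JOV)=95/3
3. join B+JOV (d=95/3) ⇒ BJOV; edges |B|=95/6, |JOV|=49/12
final tree: (B:95/6,((J:3,V:3):35/4,O:47/4):49/12)
total length: 557/12

35/4,47/4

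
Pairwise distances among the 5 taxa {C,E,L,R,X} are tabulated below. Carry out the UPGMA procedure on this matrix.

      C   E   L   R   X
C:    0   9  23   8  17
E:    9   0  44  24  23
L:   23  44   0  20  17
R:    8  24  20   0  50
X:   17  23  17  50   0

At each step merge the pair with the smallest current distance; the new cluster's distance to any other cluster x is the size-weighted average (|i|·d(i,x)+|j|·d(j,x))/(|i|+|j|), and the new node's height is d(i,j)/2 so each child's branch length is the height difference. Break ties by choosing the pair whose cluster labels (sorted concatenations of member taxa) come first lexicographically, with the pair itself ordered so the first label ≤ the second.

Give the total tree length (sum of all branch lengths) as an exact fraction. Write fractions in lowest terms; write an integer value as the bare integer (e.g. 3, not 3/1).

step 1: merge (C,R) at d=8; branch lengths C→4, R→4; new cluster CR
  updated: d(CR,E)=33/2, d(CR,L)=43/2, d(CR,X)=67/2
step 2: merge (CR,E) at d=33/2; branch lengths CR→17/4, E→33/4; new cluster CER
  updated: d(CER,L)=29, d(CER,X)=30
step 3: merge (L,X) at d=17; branch lengths L→17/2, X→17/2; new cluster LX
  updated: d(CER,LX)=59/2
step 4: merge (CER,LX) at d=59/2; branch lengths CER→13/2, LX→25/4; new cluster CELRX
final tree: (((C:4,R:4):17/4,E:33/4):13/2,(L:17/2,X:17/2):25/4)
total length: 201/4

201/4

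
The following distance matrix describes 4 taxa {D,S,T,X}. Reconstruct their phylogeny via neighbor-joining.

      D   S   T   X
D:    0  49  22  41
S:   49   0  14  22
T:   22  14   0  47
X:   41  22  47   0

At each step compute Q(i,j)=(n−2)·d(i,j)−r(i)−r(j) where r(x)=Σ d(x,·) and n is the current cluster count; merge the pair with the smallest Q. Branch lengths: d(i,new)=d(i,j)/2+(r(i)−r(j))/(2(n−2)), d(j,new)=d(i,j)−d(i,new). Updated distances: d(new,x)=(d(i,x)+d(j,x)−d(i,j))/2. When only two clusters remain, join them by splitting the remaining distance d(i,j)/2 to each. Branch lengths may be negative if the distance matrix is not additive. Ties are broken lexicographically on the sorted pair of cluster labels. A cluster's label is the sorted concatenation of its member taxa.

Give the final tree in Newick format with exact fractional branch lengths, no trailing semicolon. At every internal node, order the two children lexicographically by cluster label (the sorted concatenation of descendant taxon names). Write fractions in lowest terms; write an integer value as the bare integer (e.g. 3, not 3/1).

1. join D+T (d=22, Q=-151) ⇒ DT; edges |D|=73/4, |T|=15/4
  updated: d(DT,S)=41/2, d(DT,X)=33
2. join DT+S (d=41/2, Q=-151/2) ⇒ DST; edges |DT|=63/4, |S|=19/4
  updated: d(DST,X)=69/4
3. join DST+X (d=69/4) ⇒ DSTX; edges |DST|=69/8, |X|=69/8
final tree: (((D:73/4,T:15/4):63/4,S:19/4):69/8,X:69/8)
total length: 239/4

(((D:73/4,T:15/4):63/4,S:19/4):69/8,X:69/8)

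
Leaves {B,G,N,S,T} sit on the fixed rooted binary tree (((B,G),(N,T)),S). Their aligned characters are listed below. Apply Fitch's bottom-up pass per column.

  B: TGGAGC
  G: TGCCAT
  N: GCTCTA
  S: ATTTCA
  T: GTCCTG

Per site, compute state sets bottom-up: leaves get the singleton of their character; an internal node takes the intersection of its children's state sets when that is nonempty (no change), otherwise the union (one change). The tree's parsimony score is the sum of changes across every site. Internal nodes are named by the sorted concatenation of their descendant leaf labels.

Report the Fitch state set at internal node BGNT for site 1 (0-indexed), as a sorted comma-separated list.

site 0, node BG: B={T} ∩ G={T} → {T} (+0)
site 0, node NT: N={G} ∩ T={G} → {G} (+0)
site 0, node BGNT: BG={T} ∪ NT={G} → {G,T} (+1)
site 0, node BGNST: BGNT={G,T} ∪ S={A} → {A,G,T} (+1)
site 1, node BG: B={G} ∩ G={G} → {G} (+0)
site 1, node NT: N={C} ∪ T={T} → {C,T} (+1)
site 1, node BGNT: BG={G} ∪ NT={C,T} → {C,G,T} (+1)
site 1, node BGNST: BGNT={C,G,T} ∩ S={T} → {T} (+0)
site 2, node BG: B={G} ∪ G={C} → {C,G} (+1)
site 2, node NT: N={T} ∪ T={C} → {C,T} (+1)
site 2, node BGNT: BG={C,G} ∩ NT={C,T} → {C} (+0)
site 2, node BGNST: BGNT={C} ∪ S={T} → {C,T} (+1)
site 3, node BG: B={A} ∪ G={C} → {A,C} (+1)
site 3, node NT: N={C} ∩ T={C} → {C} (+0)
site 3, node BGNT: BG={A,C} ∩ NT={C} → {C} (+0)
site 3, node BGNST: BGNT={C} ∪ S={T} → {C,T} (+1)
site 4, node BG: B={G} ∪ G={A} → {A,G} (+1)
site 4, node NT: N={T} ∩ T={T} → {T} (+0)
site 4, node BGNT: BG={A,G} ∪ NT={T} → {A,G,T} (+1)
site 4, node BGNST: BGNT={A,G,T} ∪ S={C} → {A,C,G,T} (+1)
site 5, node BG: B={C} ∪ G={T} → {C,T} (+1)
site 5, node NT: N={A} ∪ T={G} → {A,G} (+1)
site 5, node BGNT: BG={C,T} ∪ NT={A,G} → {A,C,G,T} (+1)
site 5, node BGNST: BGNT={A,C,G,T} ∩ S={A} → {A} (+0)
per-site changes: [2, 2, 3, 2, 3, 3]; total = 15

C,G,T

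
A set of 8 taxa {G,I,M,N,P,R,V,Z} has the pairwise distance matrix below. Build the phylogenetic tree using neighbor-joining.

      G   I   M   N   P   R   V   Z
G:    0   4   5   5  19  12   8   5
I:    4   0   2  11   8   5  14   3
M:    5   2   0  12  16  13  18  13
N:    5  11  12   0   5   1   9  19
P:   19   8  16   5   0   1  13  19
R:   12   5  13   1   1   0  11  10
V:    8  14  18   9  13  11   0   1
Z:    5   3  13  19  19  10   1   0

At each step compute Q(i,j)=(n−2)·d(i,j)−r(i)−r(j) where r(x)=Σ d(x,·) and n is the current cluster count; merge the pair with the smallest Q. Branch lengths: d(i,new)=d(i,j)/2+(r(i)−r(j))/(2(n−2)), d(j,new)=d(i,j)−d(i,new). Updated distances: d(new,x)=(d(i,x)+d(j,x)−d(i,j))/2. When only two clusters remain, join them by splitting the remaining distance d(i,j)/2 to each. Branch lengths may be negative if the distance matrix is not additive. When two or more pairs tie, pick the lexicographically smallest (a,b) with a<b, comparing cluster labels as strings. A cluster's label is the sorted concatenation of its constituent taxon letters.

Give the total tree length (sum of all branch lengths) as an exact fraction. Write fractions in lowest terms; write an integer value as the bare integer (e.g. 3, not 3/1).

715/32

1. join V+Z (d=1, Q=-138) ⇒ VZ; edges |V|=5/6, |Z|=1/6
  updated: d(G,VZ)=6, d(I,VZ)=8, d(M,VZ)=15, d(N,VZ)=27/2, d(P,VZ)=31/2, d(R,VZ)=10
2. join P+R (d=1, Q=-203/2) ⇒ PR; edges |P|=11/4, |R|=-7/4
  updated: d(G,PR)=15, d(I,PR)=6, d(M,PR)=14, d(N,PR)=5/2, d(PR,VZ)=49/4
3. join N+PR (d=5/2, Q=-335/4) ⇒ NPR; edges |N|=17/32, |PR|=63/32
  updated: d(G,NPR)=35/4, d(I,NPR)=29/4, d(M,NPR)=47/4, d(NPR,VZ)=93/8
4. join I+M (d=2, Q=-49) ⇒ IM; edges |I|=-13/12, |M|=37/12
  updated: d(G,IM)=7/2, d(IM,NPR)=17/2, d(IM,VZ)=21/2
5. join G+VZ (d=6, Q=-275/8) ⇒ GVZ; edges |G|=17/32, |VZ|=175/32
  updated: d(GVZ,IM)=4, d(GVZ,NPR)=115/16
6. join GVZ+IM (d=4, Q=-315/16) ⇒ GIMVZ; edges |GVZ|=43/32, |IM|=85/32
  updated: d(GIMVZ,NPR)=187/32
7. join GIMVZ+NPR (d=187/32) ⇒ GIMNPRVZ; edges |GIMVZ|=187/64, |NPR|=187/64
final tree: (((G:17/32,(V:5/6,Z:1/6):175/32):43/32,(I:-13/12,M:37/12):85/32):187/64,(N:17/32,(P:11/4,R:-7/4):63/32):187/64)
total length: 715/32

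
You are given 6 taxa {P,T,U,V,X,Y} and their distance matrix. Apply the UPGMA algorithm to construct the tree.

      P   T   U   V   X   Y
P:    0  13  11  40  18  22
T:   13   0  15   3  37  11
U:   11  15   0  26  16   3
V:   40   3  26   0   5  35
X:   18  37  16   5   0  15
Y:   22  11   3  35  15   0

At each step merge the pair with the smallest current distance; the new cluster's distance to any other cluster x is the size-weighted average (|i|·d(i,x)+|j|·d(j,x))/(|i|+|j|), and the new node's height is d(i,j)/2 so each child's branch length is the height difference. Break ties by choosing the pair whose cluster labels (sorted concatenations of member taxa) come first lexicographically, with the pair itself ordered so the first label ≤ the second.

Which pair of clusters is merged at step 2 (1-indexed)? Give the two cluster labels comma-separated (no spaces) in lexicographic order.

step 1: merge (T,V) at d=3; branch lengths T→3/2, V→3/2; new cluster TV
  updated: d(P,TV)=53/2, d(TV,U)=41/2, d(TV,X)=21, d(TV,Y)=23
step 2: merge (U,Y) at d=3; branch lengths U→3/2, Y→3/2; new cluster UY
  updated: d(P,UY)=33/2, d(TV,UY)=87/4, d(UY,X)=31/2
step 3: merge (UY,X) at d=31/2; branch lengths UY→25/4, X→31/4; new cluster UXY
  updated: d(P,UXY)=17, d(TV,UXY)=43/2
step 4: merge (P,UXY) at d=17; branch lengths P→17/2, UXY→3/4; new cluster PUXY
  updated: d(PUXY,TV)=91/4
step 5: merge (PUXY,TV) at d=91/4; branch lengths PUXY→23/8, TV→79/8; new cluster PTUVXY
final tree: ((P:17/2,((U:3/2,Y:3/2):25/4,X:31/4):3/4):23/8,(T:3/2,V:3/2):79/8)
total length: 42

U,Y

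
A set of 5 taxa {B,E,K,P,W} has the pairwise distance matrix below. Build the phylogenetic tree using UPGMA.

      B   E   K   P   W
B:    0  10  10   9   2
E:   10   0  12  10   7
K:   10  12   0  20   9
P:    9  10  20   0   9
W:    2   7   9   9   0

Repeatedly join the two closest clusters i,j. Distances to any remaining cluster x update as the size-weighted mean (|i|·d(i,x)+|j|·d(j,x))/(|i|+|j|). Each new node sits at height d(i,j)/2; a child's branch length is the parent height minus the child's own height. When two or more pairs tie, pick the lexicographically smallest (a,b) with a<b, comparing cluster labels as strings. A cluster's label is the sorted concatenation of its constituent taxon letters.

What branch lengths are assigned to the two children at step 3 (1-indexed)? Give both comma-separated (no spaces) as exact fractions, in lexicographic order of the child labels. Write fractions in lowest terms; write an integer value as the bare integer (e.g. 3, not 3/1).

iteration 1: select B,W (d=2); attach at lengths (1, 1); label the merged cluster BW
  updated: d(BW,E)=17/2, d(BW,K)=19/2, d(BW,P)=9
iteration 2: select BW,E (d=17/2); attach at lengths (13/4, 17/4); label the merged cluster BEW
  updated: d(BEW,K)=31/3, d(BEW,P)=28/3
iteration 3: select BEW,P (d=28/3); attach at lengths (5/12, 14/3); label the merged cluster BEPW
  updated: d(BEPW,K)=51/4
iteration 4: select BEPW,K (d=51/4); attach at lengths (41/24, 51/8); label the merged cluster BEKPW
final tree: ((((B:1,W:1):13/4,E:17/4):5/12,P:14/3):41/24,K:51/8)
total length: 68/3

5/12,14/3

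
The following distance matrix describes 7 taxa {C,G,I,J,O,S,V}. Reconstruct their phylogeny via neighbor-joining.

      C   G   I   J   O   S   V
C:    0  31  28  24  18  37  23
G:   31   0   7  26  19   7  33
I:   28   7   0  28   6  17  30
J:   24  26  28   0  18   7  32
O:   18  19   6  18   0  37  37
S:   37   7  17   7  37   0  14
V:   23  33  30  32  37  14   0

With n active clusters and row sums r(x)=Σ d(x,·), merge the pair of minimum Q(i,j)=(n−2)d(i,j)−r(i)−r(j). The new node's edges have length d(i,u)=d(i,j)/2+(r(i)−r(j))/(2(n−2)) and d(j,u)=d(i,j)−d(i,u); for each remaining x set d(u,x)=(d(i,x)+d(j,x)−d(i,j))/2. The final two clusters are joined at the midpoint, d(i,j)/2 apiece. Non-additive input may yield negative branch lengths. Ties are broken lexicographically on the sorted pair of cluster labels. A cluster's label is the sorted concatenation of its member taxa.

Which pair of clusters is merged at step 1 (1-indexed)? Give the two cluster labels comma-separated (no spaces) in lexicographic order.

I,O

iteration 1: select I,O (d=6, Q=-221); attach at lengths (11/10, 49/10); label the merged cluster IO
  updated: d(C,IO)=20, d(G,IO)=10, d(IO,J)=20, d(IO,S)=24, d(IO,V)=61/2
iteration 2: select C,V (d=23, Q=-351/2); attach at lengths (189/16, 179/16); label the merged cluster CV
  updated: d(CV,G)=41/2, d(CV,IO)=55/4, d(CV,J)=33/2, d(CV,S)=14
iteration 3: select G,IO (d=10, Q=-405/4); attach at lengths (103/24, 137/24); label the merged cluster GIO
  updated: d(CV,GIO)=97/8, d(GIO,J)=18, d(GIO,S)=21/2
iteration 4: select CV,GIO (d=97/8, Q=-59); attach at lengths (105/16, 89/16); label the merged cluster CGIOV
  updated: d(CGIOV,J)=179/16, d(CGIOV,S)=99/16
iteration 5: select CGIOV,J (d=179/16, Q=-195/8); attach at lengths (83/16, 6); label the merged cluster CGIJOV
  updated: d(CGIJOV,S)=1
iteration 6: select CGIJOV,S (d=1); attach at lengths (1/2, 1/2); label the merged cluster CGIJOSV
final tree: ((((C:189/16,V:179/16):105/16,(G:103/24,(I:11/10,O:49/10):137/24):89/16):83/16,J:6):1/2,S:1/2)
total length: 1013/16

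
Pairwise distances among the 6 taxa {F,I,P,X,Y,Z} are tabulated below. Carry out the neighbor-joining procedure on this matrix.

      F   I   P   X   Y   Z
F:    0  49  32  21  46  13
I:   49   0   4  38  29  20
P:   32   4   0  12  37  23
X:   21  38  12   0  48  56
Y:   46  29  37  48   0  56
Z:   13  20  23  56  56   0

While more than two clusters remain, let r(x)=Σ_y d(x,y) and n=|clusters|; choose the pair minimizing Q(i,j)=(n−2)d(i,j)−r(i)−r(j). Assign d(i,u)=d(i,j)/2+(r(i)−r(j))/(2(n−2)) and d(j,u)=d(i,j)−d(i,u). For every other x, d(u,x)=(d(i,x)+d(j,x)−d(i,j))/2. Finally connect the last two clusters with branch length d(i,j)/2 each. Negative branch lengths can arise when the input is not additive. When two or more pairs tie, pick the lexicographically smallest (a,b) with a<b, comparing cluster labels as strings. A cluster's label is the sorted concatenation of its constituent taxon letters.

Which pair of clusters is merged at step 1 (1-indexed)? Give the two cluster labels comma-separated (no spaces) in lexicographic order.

1. join F+Z (d=13, Q=-277) ⇒ FZ; edges |F|=45/8, |Z|=59/8
  updated: d(FZ,I)=28, d(FZ,P)=21, d(FZ,X)=32, d(FZ,Y)=89/2
2. join I+Y (d=29, Q=-341/2) ⇒ IY; edges |I|=55/12, |Y|=293/12
  updated: d(FZ,IY)=87/4, d(IY,P)=6, d(IY,X)=57/2
3. join FZ+IY (d=87/4, Q=-175/2) ⇒ FIYZ; edges |FZ|=31/2, |IY|=25/4
  updated: d(FIYZ,P)=21/8, d(FIYZ,X)=155/8
4. join FIYZ+P (d=21/8, Q=-34) ⇒ FIPYZ; edges |FIYZ|=5, |P|=-19/8
  updated: d(FIPYZ,X)=115/8
5. join FIPYZ+X (d=115/8) ⇒ FIPXYZ; edges |FIPYZ|=115/16, |X|=115/16
final tree: ((((F:45/8,Z:59/8):31/2,(I:55/12,Y:293/12):25/4):5,P:-19/8):115/16,X:115/16)
total length: 323/4

F,Z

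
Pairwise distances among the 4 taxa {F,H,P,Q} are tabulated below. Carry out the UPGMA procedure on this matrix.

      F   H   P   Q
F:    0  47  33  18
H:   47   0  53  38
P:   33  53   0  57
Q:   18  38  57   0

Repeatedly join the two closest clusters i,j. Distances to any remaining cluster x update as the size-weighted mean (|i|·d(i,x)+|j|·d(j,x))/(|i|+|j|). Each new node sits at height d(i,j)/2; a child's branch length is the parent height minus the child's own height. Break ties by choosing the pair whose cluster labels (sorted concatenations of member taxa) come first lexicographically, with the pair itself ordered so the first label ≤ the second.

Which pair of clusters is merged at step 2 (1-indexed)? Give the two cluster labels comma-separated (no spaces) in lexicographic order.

iteration 1: select F,Q (d=18); attach at lengths (9, 9); label the merged cluster FQ
  updated: d(FQ,H)=85/2, d(FQ,P)=45
iteration 2: select FQ,H (d=85/2); attach at lengths (49/4, 85/4); label the merged cluster FHQ
  updated: d(FHQ,P)=143/3
iteration 3: select FHQ,P (d=143/3); attach at lengths (31/12, 143/6); label the merged cluster FHPQ
final tree: (((F:9,Q:9):49/4,H:85/4):31/12,P:143/6)
total length: 935/12

FQ,H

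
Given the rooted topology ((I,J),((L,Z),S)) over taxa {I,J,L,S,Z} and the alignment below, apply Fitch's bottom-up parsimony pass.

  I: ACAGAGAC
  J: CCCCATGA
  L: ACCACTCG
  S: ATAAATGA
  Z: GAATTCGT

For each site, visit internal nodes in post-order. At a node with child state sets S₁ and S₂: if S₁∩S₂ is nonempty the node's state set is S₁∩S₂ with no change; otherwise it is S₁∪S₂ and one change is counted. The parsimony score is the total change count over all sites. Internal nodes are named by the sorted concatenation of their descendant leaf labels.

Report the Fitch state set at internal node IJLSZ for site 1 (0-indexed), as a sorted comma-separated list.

site 0, node IJ: I={A} ∪ J={C} → {A,C} (+1)
site 0, node LZ: L={A} ∪ Z={G} → {A,G} (+1)
site 0, node LSZ: LZ={A,G} ∩ S={A} → {A} (+0)
site 0, node IJLSZ: IJ={A,C} ∩ LSZ={A} → {A} (+0)
site 1, node IJ: I={C} ∩ J={C} → {C} (+0)
site 1, node LZ: L={C} ∪ Z={A} → {A,C} (+1)
site 1, node LSZ: LZ={A,C} ∪ S={T} → {A,C,T} (+1)
site 1, node IJLSZ: IJ={C} ∩ LSZ={A,C,T} → {C} (+0)
site 2, node IJ: I={A} ∪ J={C} → {A,C} (+1)
site 2, node LZ: L={C} ∪ Z={A} → {A,C} (+1)
site 2, node LSZ: LZ={A,C} ∩ S={A} → {A} (+0)
site 2, node IJLSZ: IJ={A,C} ∩ LSZ={A} → {A} (+0)
site 3, node IJ: I={G} ∪ J={C} → {C,G} (+1)
site 3, node LZ: L={A} ∪ Z={T} → {A,T} (+1)
site 3, node LSZ: LZ={A,T} ∩ S={A} → {A} (+0)
site 3, node IJLSZ: IJ={C,G} ∪ LSZ={A} → {A,C,G} (+1)
site 4, node IJ: I={A} ∩ J={A} → {A} (+0)
site 4, node LZ: L={C} ∪ Z={T} → {C,T} (+1)
site 4, node LSZ: LZ={C,T} ∪ S={A} → {A,C,T} (+1)
site 4, node IJLSZ: IJ={A} ∩ LSZ={A,C,T} → {A} (+0)
site 5, node IJ: I={G} ∪ J={T} → {G,T} (+1)
site 5, node LZ: L={T} ∪ Z={C} → {C,T} (+1)
site 5, node LSZ: LZ={C,T} ∩ S={T} → {T} (+0)
site 5, node IJLSZ: IJ={G,T} ∩ LSZ={T} → {T} (+0)
site 6, node IJ: I={A} ∪ J={G} → {A,G} (+1)
site 6, node LZ: L={C} ∪ Z={G} → {C,G} (+1)
site 6, node LSZ: LZ={C,G} ∩ S={G} → {G} (+0)
site 6, node IJLSZ: IJ={A,G} ∩ LSZ={G} → {G} (+0)
site 7, node IJ: I={C} ∪ J={A} → {A,C} (+1)
site 7, node LZ: L={G} ∪ Z={T} → {G,T} (+1)
site 7, node LSZ: LZ={G,T} ∪ S={A} → {A,G,T} (+1)
site 7, node IJLSZ: IJ={A,C} ∩ LSZ={A,G,T} → {A} (+0)
per-site changes: [2, 2, 2, 3, 2, 2, 2, 3]; total = 18

C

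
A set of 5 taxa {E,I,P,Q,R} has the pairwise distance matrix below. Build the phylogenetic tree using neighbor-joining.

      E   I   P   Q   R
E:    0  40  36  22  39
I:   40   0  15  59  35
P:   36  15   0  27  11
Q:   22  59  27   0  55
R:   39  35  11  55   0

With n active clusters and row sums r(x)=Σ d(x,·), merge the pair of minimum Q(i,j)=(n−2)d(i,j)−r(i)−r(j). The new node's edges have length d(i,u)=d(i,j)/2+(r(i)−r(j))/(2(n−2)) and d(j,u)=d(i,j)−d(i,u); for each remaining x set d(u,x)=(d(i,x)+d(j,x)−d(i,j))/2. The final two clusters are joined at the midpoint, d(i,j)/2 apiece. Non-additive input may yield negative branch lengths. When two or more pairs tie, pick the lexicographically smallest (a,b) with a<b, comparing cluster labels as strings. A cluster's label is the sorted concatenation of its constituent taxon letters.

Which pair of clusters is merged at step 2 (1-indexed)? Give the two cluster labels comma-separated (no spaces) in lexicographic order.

1. join E+Q (d=22, Q=-234) ⇒ EQ; edges |E|=20/3, |Q|=46/3
  updated: d(EQ,I)=77/2, d(EQ,P)=41/2, d(EQ,R)=36
2. join EQ+I (d=77/2, Q=-213/2) ⇒ EIQ; edges |EQ|=167/8, |I|=141/8
  updated: d(EIQ,P)=-3/2, d(EIQ,R)=65/4
3. join EIQ+P (d=-3/2, Q=-103/4) ⇒ EIPQ; edges |EIQ|=15/8, |P|=-27/8
  updated: d(EIPQ,R)=115/8
4. join EIPQ+R (d=115/8) ⇒ EIPQR; edges |EIPQ|=115/16, |R|=115/16
final tree: ((((E:20/3,Q:46/3):167/8,I:141/8):15/8,P:-27/8):115/16,R:115/16)
total length: 587/8

EQ,I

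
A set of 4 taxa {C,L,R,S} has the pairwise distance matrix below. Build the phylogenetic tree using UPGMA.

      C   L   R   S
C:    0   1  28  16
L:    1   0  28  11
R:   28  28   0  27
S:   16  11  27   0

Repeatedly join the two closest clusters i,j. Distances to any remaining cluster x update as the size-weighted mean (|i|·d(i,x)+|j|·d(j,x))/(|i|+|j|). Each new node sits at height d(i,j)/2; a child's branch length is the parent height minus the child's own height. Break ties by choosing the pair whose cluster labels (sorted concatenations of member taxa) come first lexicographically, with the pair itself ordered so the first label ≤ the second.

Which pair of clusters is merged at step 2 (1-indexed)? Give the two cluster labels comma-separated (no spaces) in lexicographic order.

step 1: merge (C,L) at d=1; branch lengths C→1/2, L→1/2; new cluster CL
  updated: d(CL,R)=28, d(CL,S)=27/2
step 2: merge (CL,S) at d=27/2; branch lengths CL→25/4, S→27/4; new cluster CLS
  updated: d(CLS,R)=83/3
step 3: merge (CLS,R) at d=83/3; branch lengths CLS→85/12, R→83/6; new cluster CLRS
final tree: (((C:1/2,L:1/2):25/4,S:27/4):85/12,R:83/6)
total length: 419/12

CL,S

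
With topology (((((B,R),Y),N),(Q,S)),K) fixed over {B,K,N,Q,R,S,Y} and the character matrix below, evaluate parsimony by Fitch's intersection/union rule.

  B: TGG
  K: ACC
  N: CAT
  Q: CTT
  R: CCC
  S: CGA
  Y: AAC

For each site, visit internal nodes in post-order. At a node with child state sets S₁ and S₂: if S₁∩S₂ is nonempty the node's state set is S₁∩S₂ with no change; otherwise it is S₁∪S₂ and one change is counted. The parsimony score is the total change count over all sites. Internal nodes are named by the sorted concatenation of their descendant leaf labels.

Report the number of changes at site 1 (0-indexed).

5

BR@0: {T} ∪ {C} = {C,T} (union, +1)
BRY@0: {C,T} ∪ {A} = {A,C,T} (union, +1)
BNRY@0: {A,C,T} ∩ {C} = {C} (intersection, +0)
QS@0: {C} ∩ {C} = {C} (intersection, +0)
BNQRSY@0: {C} ∩ {C} = {C} (intersection, +0)
BKNQRSY@0: {C} ∪ {A} = {A,C} (union, +1)
BR@1: {G} ∪ {C} = {C,G} (union, +1)
BRY@1: {C,G} ∪ {A} = {A,C,G} (union, +1)
BNRY@1: {A,C,G} ∩ {A} = {A} (intersection, +0)
QS@1: {T} ∪ {G} = {G,T} (union, +1)
BNQRSY@1: {A} ∪ {G,T} = {A,G,T} (union, +1)
BKNQRSY@1: {A,G,T} ∪ {C} = {A,C,G,T} (union, +1)
BR@2: {G} ∪ {C} = {C,G} (union, +1)
BRY@2: {C,G} ∩ {C} = {C} (intersection, +0)
BNRY@2: {C} ∪ {T} = {C,T} (union, +1)
QS@2: {T} ∪ {A} = {A,T} (union, +1)
BNQRSY@2: {C,T} ∩ {A,T} = {T} (intersection, +0)
BKNQRSY@2: {T} ∪ {C} = {C,T} (union, +1)
per-site changes: [3, 5, 4]; total = 12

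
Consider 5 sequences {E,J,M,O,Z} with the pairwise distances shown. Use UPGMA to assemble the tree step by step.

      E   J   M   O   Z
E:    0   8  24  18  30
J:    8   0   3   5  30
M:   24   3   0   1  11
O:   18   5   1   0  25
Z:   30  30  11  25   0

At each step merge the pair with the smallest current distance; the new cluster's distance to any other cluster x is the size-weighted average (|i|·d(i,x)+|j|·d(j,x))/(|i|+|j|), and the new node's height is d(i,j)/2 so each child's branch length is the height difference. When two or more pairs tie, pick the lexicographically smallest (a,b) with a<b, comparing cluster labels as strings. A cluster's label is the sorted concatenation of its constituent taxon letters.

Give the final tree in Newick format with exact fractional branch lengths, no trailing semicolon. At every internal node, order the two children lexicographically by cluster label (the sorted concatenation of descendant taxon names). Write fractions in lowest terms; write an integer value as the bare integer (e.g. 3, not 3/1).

1. join M+O (d=1) ⇒ MO; edges |M|=1/2, |O|=1/2
  updated: d(E,MO)=21, d(J,MO)=4, d(MO,Z)=18
2. join J+MO (d=4) ⇒ JMO; edges |J|=2, |MO|=3/2
  updated: d(E,JMO)=50/3, d(JMO,Z)=22
3. join E+JMO (d=50/3) ⇒ EJMO; edges |E|=25/3, |JMO|=19/3
  updated: d(EJMO,Z)=24
4. join EJMO+Z (d=24) ⇒ EJMOZ; edges |EJMO|=11/3, |Z|=12
final tree: ((E:25/3,(J:2,(M:1/2,O:1/2):3/2):19/3):11/3,Z:12)
total length: 209/6

((E:25/3,(J:2,(M:1/2,O:1/2):3/2):19/3):11/3,Z:12)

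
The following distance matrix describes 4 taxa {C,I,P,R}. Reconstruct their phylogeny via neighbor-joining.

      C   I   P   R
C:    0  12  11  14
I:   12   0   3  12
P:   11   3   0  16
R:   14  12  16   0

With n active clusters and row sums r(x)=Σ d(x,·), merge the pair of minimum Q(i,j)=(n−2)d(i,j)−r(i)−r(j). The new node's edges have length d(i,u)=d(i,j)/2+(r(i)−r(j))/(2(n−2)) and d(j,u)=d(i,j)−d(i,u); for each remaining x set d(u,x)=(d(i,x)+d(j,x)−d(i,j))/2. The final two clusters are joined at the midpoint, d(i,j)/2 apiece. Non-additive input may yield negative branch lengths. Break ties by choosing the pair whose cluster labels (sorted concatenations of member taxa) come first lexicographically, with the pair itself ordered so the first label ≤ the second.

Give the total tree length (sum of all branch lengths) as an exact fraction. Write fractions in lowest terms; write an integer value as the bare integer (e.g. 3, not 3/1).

1. join C+R (d=14, Q=-51) ⇒ CR; edges |C|=23/4, |R|=33/4
  updated: d(CR,I)=5, d(CR,P)=13/2
2. join CR+I (d=5, Q=-29/2) ⇒ CIR; edges |CR|=17/4, |I|=3/4
  updated: d(CIR,P)=9/4
3. join CIR+P (d=9/4) ⇒ CIPR; edges |CIR|=9/8, |P|=9/8
final tree: (((C:23/4,R:33/4):17/4,I:3/4):9/8,P:9/8)
total length: 85/4

85/4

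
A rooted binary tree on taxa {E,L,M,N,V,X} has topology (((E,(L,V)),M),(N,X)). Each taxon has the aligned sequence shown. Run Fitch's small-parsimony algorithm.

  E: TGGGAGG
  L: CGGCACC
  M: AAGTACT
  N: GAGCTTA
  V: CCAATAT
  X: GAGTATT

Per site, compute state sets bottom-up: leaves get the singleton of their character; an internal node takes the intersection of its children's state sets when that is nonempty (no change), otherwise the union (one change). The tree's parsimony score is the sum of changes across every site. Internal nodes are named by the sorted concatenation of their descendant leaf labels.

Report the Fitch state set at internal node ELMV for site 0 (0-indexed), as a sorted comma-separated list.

A,C,T

site 0, node LV: L={C} ∩ V={C} → {C} (+0)
site 0, node ELV: E={T} ∪ LV={C} → {C,T} (+1)
site 0, node ELMV: ELV={C,T} ∪ M={A} → {A,C,T} (+1)
site 0, node NX: N={G} ∩ X={G} → {G} (+0)
site 0, node ELMNVX: ELMV={A,C,T} ∪ NX={G} → {A,C,G,T} (+1)
site 1, node LV: L={G} ∪ V={C} → {C,G} (+1)
site 1, node ELV: E={G} ∩ LV={C,G} → {G} (+0)
site 1, node ELMV: ELV={G} ∪ M={A} → {A,G} (+1)
site 1, node NX: N={A} ∩ X={A} → {A} (+0)
site 1, node ELMNVX: ELMV={A,G} ∩ NX={A} → {A} (+0)
site 2, node LV: L={G} ∪ V={A} → {A,G} (+1)
site 2, node ELV: E={G} ∩ LV={A,G} → {G} (+0)
site 2, node ELMV: ELV={G} ∩ M={G} → {G} (+0)
site 2, node NX: N={G} ∩ X={G} → {G} (+0)
site 2, node ELMNVX: ELMV={G} ∩ NX={G} → {G} (+0)
site 3, node LV: L={C} ∪ V={A} → {A,C} (+1)
site 3, node ELV: E={G} ∪ LV={A,C} → {A,C,G} (+1)
site 3, node ELMV: ELV={A,C,G} ∪ M={T} → {A,C,G,T} (+1)
site 3, node NX: N={C} ∪ X={T} → {C,T} (+1)
site 3, node ELMNVX: ELMV={A,C,G,T} ∩ NX={C,T} → {C,T} (+0)
site 4, node LV: L={A} ∪ V={T} → {A,T} (+1)
site 4, node ELV: E={A} ∩ LV={A,T} → {A} (+0)
site 4, node ELMV: ELV={A} ∩ M={A} → {A} (+0)
site 4, node NX: N={T} ∪ X={A} → {A,T} (+1)
site 4, node ELMNVX: ELMV={A} ∩ NX={A,T} → {A} (+0)
site 5, node LV: L={C} ∪ V={A} → {A,C} (+1)
site 5, node ELV: E={G} ∪ LV={A,C} → {A,C,G} (+1)
site 5, node ELMV: ELV={A,C,G} ∩ M={C} → {C} (+0)
site 5, node NX: N={T} ∩ X={T} → {T} (+0)
site 5, node ELMNVX: ELMV={C} ∪ NX={T} → {C,T} (+1)
site 6, node LV: L={C} ∪ V={T} → {C,T} (+1)
site 6, node ELV: E={G} ∪ LV={C,T} → {C,G,T} (+1)
site 6, node ELMV: ELV={C,G,T} ∩ M={T} → {T} (+0)
site 6, node NX: N={A} ∪ X={T} → {A,T} (+1)
site 6, node ELMNVX: ELMV={T} ∩ NX={A,T} → {T} (+0)
per-site changes: [3, 2, 1, 4, 2, 3, 3]; total = 18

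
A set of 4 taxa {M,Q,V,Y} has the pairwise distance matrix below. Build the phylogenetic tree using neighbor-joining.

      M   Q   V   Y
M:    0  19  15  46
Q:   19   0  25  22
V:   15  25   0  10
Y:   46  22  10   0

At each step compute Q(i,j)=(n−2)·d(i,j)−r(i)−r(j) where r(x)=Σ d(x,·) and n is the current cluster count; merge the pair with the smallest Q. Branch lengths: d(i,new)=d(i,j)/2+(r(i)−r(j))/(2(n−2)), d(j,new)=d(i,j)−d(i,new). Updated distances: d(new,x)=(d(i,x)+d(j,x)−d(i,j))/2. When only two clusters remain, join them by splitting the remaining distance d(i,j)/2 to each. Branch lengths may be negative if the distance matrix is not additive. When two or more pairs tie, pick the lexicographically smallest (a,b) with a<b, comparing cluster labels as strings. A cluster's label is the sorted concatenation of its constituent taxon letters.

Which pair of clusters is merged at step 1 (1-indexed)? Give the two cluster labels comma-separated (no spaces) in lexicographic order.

1. join M+Q (d=19, Q=-108) ⇒ MQ; edges |M|=13, |Q|=6
  updated: d(MQ,V)=21/2, d(MQ,Y)=49/2
2. join MQ+V (d=21/2, Q=-45) ⇒ MQV; edges |MQ|=25/2, |V|=-2
  updated: d(MQV,Y)=12
3. join MQV+Y (d=12) ⇒ MQVY; edges |MQV|=6, |Y|=6
final tree: (((M:13,Q:6):25/2,V:-2):6,Y:6)
total length: 83/2

M,Q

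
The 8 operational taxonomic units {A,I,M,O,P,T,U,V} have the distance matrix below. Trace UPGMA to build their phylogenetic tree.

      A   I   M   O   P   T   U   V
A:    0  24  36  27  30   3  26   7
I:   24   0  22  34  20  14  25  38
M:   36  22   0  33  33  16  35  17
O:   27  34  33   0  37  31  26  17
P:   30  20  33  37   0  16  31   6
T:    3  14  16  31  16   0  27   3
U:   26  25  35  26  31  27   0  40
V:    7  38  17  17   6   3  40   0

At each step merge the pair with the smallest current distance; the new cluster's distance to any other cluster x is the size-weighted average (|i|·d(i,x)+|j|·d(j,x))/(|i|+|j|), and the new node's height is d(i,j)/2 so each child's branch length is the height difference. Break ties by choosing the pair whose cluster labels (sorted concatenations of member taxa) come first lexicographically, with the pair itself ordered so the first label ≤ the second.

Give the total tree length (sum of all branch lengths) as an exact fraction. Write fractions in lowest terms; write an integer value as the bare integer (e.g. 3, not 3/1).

step 1: merge (A,T) at d=3; branch lengths A→3/2, T→3/2; new cluster AT
  updated: d(AT,I)=19, d(AT,M)=26, d(AT,O)=29, d(AT,P)=23, d(AT,U)=53/2, d(AT,V)=5
step 2: merge (AT,V) at d=5; branch lengths AT→1, V→5/2; new cluster ATV
  updated: d(ATV,I)=76/3, d(ATV,M)=23, d(ATV,O)=25, d(ATV,P)=52/3, d(ATV,U)=31
step 3: merge (ATV,P) at d=52/3; branch lengths ATV→37/6, P→26/3; new cluster APTV
  updated: d(APTV,I)=24, d(APTV,M)=51/2, d(APTV,O)=28, d(APTV,U)=31
step 4: merge (I,M) at d=22; branch lengths I→11, M→11; new cluster IM
  updated: d(APTV,IM)=99/4, d(IM,O)=67/2, d(IM,U)=30
step 5: merge (APTV,IM) at d=99/4; branch lengths APTV→89/24, IM→11/8; new cluster AIMPTV
  updated: d(AIMPTV,O)=179/6, d(AIMPTV,U)=92/3
step 6: merge (O,U) at d=26; branch lengths O→13, U→13; new cluster OU
  updated: d(AIMPTV,OU)=121/4
step 7: merge (AIMPTV,OU) at d=121/4; branch lengths AIMPTV→11/4, OU→17/8; new cluster AIMOPTUV
final tree: (((((A:3/2,T:3/2):1,V:5/2):37/6,P:26/3):89/24,(I:11,M:11):11/8):11/4,(O:13,U:13):17/8)
total length: 1903/24

1903/24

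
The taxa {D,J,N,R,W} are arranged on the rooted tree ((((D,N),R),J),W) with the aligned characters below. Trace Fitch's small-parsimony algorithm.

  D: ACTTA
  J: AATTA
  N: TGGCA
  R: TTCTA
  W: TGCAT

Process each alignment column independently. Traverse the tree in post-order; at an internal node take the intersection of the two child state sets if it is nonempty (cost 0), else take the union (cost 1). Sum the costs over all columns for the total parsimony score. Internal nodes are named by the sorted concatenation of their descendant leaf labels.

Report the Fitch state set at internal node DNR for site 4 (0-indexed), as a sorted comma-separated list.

A

DN@0: {A} ∪ {T} = {A,T} (union, +1)
DNR@0: {A,T} ∩ {T} = {T} (intersection, +0)
DJNR@0: {T} ∪ {A} = {A,T} (union, +1)
DJNRW@0: {A,T} ∩ {T} = {T} (intersection, +0)
DN@1: {C} ∪ {G} = {C,G} (union, +1)
DNR@1: {C,G} ∪ {T} = {C,G,T} (union, +1)
DJNR@1: {C,G,T} ∪ {A} = {A,C,G,T} (union, +1)
DJNRW@1: {A,C,G,T} ∩ {G} = {G} (intersection, +0)
DN@2: {T} ∪ {G} = {G,T} (union, +1)
DNR@2: {G,T} ∪ {C} = {C,G,T} (union, +1)
DJNR@2: {C,G,T} ∩ {T} = {T} (intersection, +0)
DJNRW@2: {T} ∪ {C} = {C,T} (union, +1)
DN@3: {T} ∪ {C} = {C,T} (union, +1)
DNR@3: {C,T} ∩ {T} = {T} (intersection, +0)
DJNR@3: {T} ∩ {T} = {T} (intersection, +0)
DJNRW@3: {T} ∪ {A} = {A,T} (union, +1)
DN@4: {A} ∩ {A} = {A} (intersection, +0)
DNR@4: {A} ∩ {A} = {A} (intersection, +0)
DJNR@4: {A} ∩ {A} = {A} (intersection, +0)
DJNRW@4: {A} ∪ {T} = {A,T} (union, +1)
per-site changes: [2, 3, 3, 2, 1]; total = 11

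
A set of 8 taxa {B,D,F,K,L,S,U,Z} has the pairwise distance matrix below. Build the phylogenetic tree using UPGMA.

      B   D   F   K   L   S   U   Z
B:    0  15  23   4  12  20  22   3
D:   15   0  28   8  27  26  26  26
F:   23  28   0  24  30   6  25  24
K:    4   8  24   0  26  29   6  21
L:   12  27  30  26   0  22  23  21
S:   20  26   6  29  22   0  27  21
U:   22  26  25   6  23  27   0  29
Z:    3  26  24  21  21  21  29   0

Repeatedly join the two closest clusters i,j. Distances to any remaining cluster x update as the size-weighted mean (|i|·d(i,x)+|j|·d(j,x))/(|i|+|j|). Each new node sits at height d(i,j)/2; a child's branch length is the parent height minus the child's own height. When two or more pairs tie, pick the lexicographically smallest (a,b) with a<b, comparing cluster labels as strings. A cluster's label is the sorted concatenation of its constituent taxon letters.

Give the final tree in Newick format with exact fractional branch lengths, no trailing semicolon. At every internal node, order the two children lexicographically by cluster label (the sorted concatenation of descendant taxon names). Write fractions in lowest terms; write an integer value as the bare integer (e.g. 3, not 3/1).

((((B:3/2,Z:3/2):27/4,L:33/4):89/36,(D:17/2,(K:3,U:3):11/2):20/9):125/72,(F:3,S:3):227/24)

iteration 1: select B,Z (d=3); attach at lengths (3/2, 3/2); label the merged cluster BZ
  updated: d(BZ,D)=41/2, d(BZ,F)=47/2, d(BZ,K)=25/2, d(BZ,L)=33/2, d(BZ,S)=41/2, d(BZ,U)=51/2
iteration 2: select F,S (d=6); attach at lengths (3, 3); label the merged cluster FS
  updated: d(BZ,FS)=22, d(D,FS)=27, d(FS,K)=53/2, d(FS,L)=26, d(FS,U)=26
iteration 3: select K,U (d=6); attach at lengths (3, 3); label the merged cluster KU
  updated: d(BZ,KU)=19, d(D,KU)=17, d(FS,KU)=105/4, d(KU,L)=49/2
iteration 4: select BZ,L (d=33/2); attach at lengths (27/4, 33/4); label the merged cluster BLZ
  updated: d(BLZ,D)=68/3, d(BLZ,FS)=70/3, d(BLZ,KU)=125/6
iteration 5: select D,KU (d=17); attach at lengths (17/2, 11/2); label the merged cluster DKU
  updated: d(BLZ,DKU)=193/9, d(DKU,FS)=53/2
iteration 6: select BLZ,DKU (d=193/9); attach at lengths (89/36, 20/9); label the merged cluster BDKLUZ
  updated: d(BDKLUZ,FS)=299/12
iteration 7: select BDKLUZ,FS (d=299/12); attach at lengths (125/72, 227/24); label the merged cluster BDFKLSUZ
final tree: ((((B:3/2,Z:3/2):27/4,L:33/4):89/36,(D:17/2,(K:3,U:3):11/2):20/9):125/72,(F:3,S:3):227/24)
total length: 539/9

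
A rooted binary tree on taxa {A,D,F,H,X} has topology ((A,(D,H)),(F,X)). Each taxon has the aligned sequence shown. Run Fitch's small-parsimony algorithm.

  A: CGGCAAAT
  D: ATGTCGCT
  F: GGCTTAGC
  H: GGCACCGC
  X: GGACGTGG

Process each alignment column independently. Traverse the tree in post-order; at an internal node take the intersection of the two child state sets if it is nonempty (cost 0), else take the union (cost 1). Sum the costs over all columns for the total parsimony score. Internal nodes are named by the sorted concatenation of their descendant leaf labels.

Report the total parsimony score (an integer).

[col 0] DH: children D:{A}, H:{G} ∪→ {A,G}; cost 1
[col 0] ADH: children A:{C}, DH:{A,G} ∪→ {A,C,G}; cost 1
[col 0] FX: children F:{G}, X:{G} ∩→ {G}; cost 0
[col 0] ADFHX: children ADH:{A,C,G}, FX:{G} ∩→ {G}; cost 0
[col 1] DH: children D:{T}, H:{G} ∪→ {G,T}; cost 1
[col 1] ADH: children A:{G}, DH:{G,T} ∩→ {G}; cost 0
[col 1] FX: children F:{G}, X:{G} ∩→ {G}; cost 0
[col 1] ADFHX: children ADH:{G}, FX:{G} ∩→ {G}; cost 0
[col 2] DH: children D:{G}, H:{C} ∪→ {C,G}; cost 1
[col 2] ADH: children A:{G}, DH:{C,G} ∩→ {G}; cost 0
[col 2] FX: children F:{C}, X:{A} ∪→ {A,C}; cost 1
[col 2] ADFHX: children ADH:{G}, FX:{A,C} ∪→ {A,C,G}; cost 1
[col 3] DH: children D:{T}, H:{A} ∪→ {A,T}; cost 1
[col 3] ADH: children A:{C}, DH:{A,T} ∪→ {A,C,T}; cost 1
[col 3] FX: children F:{T}, X:{C} ∪→ {C,T}; cost 1
[col 3] ADFHX: children ADH:{A,C,T}, FX:{C,T} ∩→ {C,T}; cost 0
[col 4] DH: children D:{C}, H:{C} ∩→ {C}; cost 0
[col 4] ADH: children A:{A}, DH:{C} ∪→ {A,C}; cost 1
[col 4] FX: children F:{T}, X:{G} ∪→ {G,T}; cost 1
[col 4] ADFHX: children ADH:{A,C}, FX:{G,T} ∪→ {A,C,G,T}; cost 1
[col 5] DH: children D:{G}, H:{C} ∪→ {C,G}; cost 1
[col 5] ADH: children A:{A}, DH:{C,G} ∪→ {A,C,G}; cost 1
[col 5] FX: children F:{A}, X:{T} ∪→ {A,T}; cost 1
[col 5] ADFHX: children ADH:{A,C,G}, FX:{A,T} ∩→ {A}; cost 0
[col 6] DH: children D:{C}, H:{G} ∪→ {C,G}; cost 1
[col 6] ADH: children A:{A}, DH:{C,G} ∪→ {A,C,G}; cost 1
[col 6] FX: children F:{G}, X:{G} ∩→ {G}; cost 0
[col 6] ADFHX: children ADH:{A,C,G}, FX:{G} ∩→ {G}; cost 0
[col 7] DH: children D:{T}, H:{C} ∪→ {C,T}; cost 1
[col 7] ADH: children A:{T}, DH:{C,T} ∩→ {T}; cost 0
[col 7] FX: children F:{C}, X:{G} ∪→ {C,G}; cost 1
[col 7] ADFHX: children ADH:{T}, FX:{C,G} ∪→ {C,G,T}; cost 1
per-site changes: [2, 1, 3, 3, 3, 3, 2, 3]; total = 20

20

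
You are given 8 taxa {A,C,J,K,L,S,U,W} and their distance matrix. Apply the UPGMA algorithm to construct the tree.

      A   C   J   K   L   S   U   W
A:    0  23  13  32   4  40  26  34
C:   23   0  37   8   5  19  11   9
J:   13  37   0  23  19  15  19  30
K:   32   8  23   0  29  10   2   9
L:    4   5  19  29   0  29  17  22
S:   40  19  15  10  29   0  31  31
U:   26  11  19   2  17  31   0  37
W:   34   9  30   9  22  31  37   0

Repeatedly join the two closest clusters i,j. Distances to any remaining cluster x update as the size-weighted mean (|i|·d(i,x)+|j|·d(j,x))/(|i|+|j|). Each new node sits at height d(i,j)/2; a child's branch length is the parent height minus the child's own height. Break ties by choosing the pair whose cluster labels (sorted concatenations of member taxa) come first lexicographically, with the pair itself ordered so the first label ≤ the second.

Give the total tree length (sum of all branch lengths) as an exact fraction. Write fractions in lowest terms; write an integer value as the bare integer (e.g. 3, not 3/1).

1439/24

step 1: merge (K,U) at d=2; branch lengths K→1, U→1; new cluster KU
  updated: d(A,KU)=29, d(C,KU)=19/2, d(J,KU)=21, d(KU,L)=23, d(KU,S)=41/2, d(KU,W)=23
step 2: merge (A,L) at d=4; branch lengths A→2, L→2; new cluster AL
  updated: d(AL,C)=14, d(AL,J)=16, d(AL,KU)=26, d(AL,S)=69/2, d(AL,W)=28
step 3: merge (C,W) at d=9; branch lengths C→9/2, W→9/2; new cluster CW
  updated: d(AL,CW)=21, d(CW,J)=67/2, d(CW,KU)=65/4, d(CW,S)=25
step 4: merge (J,S) at d=15; branch lengths J→15/2, S→15/2; new cluster JS
  updated: d(AL,JS)=101/4, d(CW,JS)=117/4, d(JS,KU)=83/4
step 5: merge (CW,KU) at d=65/4; branch lengths CW→29/8, KU→57/8; new cluster CKUW
  updated: d(AL,CKUW)=47/2, d(CKUW,JS)=25
step 6: merge (AL,CKUW) at d=47/2; branch lengths AL→39/4, CKUW→29/8; new cluster ACKLUW
  updated: d(ACKLUW,JS)=301/12
step 7: merge (ACKLUW,JS) at d=301/12; branch lengths ACKLUW→19/24, JS→121/24; new cluster ACJKLSUW
final tree: (((A:2,L:2):39/4,((C:9/2,W:9/2):29/8,(K:1,U:1):57/8):29/8):19/24,(J:15/2,S:15/2):121/24)
total length: 1439/24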